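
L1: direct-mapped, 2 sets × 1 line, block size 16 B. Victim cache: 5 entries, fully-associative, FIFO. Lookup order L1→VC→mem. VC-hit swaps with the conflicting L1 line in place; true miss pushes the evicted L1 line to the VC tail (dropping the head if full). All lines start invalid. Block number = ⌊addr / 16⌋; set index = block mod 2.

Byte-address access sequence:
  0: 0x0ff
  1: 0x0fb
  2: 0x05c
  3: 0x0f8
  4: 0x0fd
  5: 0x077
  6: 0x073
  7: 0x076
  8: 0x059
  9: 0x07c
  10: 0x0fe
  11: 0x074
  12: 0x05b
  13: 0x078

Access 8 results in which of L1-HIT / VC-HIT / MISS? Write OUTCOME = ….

#0 0xff→b15/s1 MISS; vc=[]
#1 0xfb→b15/s1 L1-HIT; vc=[]
#2 0x5c→b5/s1 MISS; vc=[15]
#3 0xf8→b15/s1 VC-HIT; vc=[5]
#4 0xfd→b15/s1 L1-HIT; vc=[5]
#5 0x77→b7/s1 MISS; vc=[5,15]
#6 0x73→b7/s1 L1-HIT; vc=[5,15]
#7 0x76→b7/s1 L1-HIT; vc=[5,15]
#8 0x59→b5/s1 VC-HIT; vc=[7,15]
#9 0x7c→b7/s1 VC-HIT; vc=[5,15]
#10 0xfe→b15/s1 VC-HIT; vc=[5,7]
#11 0x74→b7/s1 VC-HIT; vc=[5,15]
#12 0x5b→b5/s1 VC-HIT; vc=[7,15]
#13 0x78→b7/s1 VC-HIT; vc=[5,15]

OUTCOME = VC-HIT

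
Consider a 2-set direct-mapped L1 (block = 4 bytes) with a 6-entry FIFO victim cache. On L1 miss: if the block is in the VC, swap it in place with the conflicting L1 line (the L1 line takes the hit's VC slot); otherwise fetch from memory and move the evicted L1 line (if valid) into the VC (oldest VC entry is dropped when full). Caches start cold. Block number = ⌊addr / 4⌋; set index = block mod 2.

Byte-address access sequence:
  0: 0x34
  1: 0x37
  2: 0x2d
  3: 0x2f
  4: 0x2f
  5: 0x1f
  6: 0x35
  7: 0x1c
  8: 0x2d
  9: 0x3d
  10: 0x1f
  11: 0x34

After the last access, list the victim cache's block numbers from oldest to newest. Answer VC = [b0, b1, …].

VC = [7, 15, 11]

#0 0x34→b13/s1 MISS; vc=[]
#1 0x37→b13/s1 L1-HIT; vc=[]
#2 0x2d→b11/s1 MISS; vc=[13]
#3 0x2f→b11/s1 L1-HIT; vc=[13]
#4 0x2f→b11/s1 L1-HIT; vc=[13]
#5 0x1f→b7/s1 MISS; vc=[13,11]
#6 0x35→b13/s1 VC-HIT; vc=[7,11]
#7 0x1c→b7/s1 VC-HIT; vc=[13,11]
#8 0x2d→b11/s1 VC-HIT; vc=[13,7]
#9 0x3d→b15/s1 MISS; vc=[13,7,11]
#10 0x1f→b7/s1 VC-HIT; vc=[13,15,11]
#11 0x34→b13/s1 VC-HIT; vc=[7,15,11]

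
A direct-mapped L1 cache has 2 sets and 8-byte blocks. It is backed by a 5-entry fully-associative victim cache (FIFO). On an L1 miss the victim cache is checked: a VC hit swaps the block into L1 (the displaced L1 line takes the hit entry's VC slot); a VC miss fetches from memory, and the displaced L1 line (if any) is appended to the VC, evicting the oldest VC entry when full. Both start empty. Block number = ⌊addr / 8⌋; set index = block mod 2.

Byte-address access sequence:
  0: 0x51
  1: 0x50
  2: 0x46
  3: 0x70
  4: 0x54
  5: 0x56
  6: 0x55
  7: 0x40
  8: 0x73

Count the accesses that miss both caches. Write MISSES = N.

0: 0x51 (blk 10, set 0) → MISS  vc=[]
1: 0x50 (blk 10, set 0) → L1-HIT  vc=[]
2: 0x46 (blk 8, set 0) → MISS  vc=[10]
3: 0x70 (blk 14, set 0) → MISS  vc=[10, 8]
4: 0x54 (blk 10, set 0) → VC-HIT  vc=[14, 8]
5: 0x56 (blk 10, set 0) → L1-HIT  vc=[14, 8]
6: 0x55 (blk 10, set 0) → L1-HIT  vc=[14, 8]
7: 0x40 (blk 8, set 0) → VC-HIT  vc=[14, 10]
8: 0x73 (blk 14, set 0) → VC-HIT  vc=[8, 10]

MISSES = 3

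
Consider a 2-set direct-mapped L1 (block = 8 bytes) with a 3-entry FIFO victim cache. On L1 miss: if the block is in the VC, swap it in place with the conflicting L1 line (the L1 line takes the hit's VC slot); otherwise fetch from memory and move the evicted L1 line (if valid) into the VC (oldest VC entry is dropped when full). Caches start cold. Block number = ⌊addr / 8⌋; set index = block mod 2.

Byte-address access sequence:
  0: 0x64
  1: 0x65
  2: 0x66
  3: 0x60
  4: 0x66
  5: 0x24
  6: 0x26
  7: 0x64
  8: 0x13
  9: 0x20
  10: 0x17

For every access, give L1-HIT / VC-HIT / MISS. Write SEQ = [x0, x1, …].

0: 0x64 (blk 12, set 0) → MISS  vc=[]
1: 0x65 (blk 12, set 0) → L1-HIT  vc=[]
2: 0x66 (blk 12, set 0) → L1-HIT  vc=[]
3: 0x60 (blk 12, set 0) → L1-HIT  vc=[]
4: 0x66 (blk 12, set 0) → L1-HIT  vc=[]
5: 0x24 (blk 4, set 0) → MISS  vc=[12]
6: 0x26 (blk 4, set 0) → L1-HIT  vc=[12]
7: 0x64 (blk 12, set 0) → VC-HIT  vc=[4]
8: 0x13 (blk 2, set 0) → MISS  vc=[4, 12]
9: 0x20 (blk 4, set 0) → VC-HIT  vc=[2, 12]
10: 0x17 (blk 2, set 0) → VC-HIT  vc=[4, 12]

SEQ = [MISS, L1-HIT, L1-HIT, L1-HIT, L1-HIT, MISS, L1-HIT, VC-HIT, MISS, VC-HIT, VC-HIT]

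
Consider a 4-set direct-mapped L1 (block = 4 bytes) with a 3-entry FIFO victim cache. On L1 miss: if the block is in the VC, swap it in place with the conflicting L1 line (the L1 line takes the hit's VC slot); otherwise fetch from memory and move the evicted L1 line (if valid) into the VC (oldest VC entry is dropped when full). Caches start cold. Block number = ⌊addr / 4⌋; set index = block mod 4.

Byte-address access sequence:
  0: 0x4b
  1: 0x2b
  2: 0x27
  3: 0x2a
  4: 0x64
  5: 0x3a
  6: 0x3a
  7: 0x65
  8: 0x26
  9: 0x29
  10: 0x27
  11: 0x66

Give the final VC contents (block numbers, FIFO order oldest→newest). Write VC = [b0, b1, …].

  [0] addr=0x4b blk=18 s=2: MISS | VC []
  [1] addr=0x2b blk=10 s=2: MISS | VC [18]
  [2] addr=0x27 blk=9 s=1: MISS | VC [18]
  [3] addr=0x2a blk=10 s=2: L1-HIT | VC [18]
  [4] addr=0x64 blk=25 s=1: MISS | VC [18, 9]
  [5] addr=0x3a blk=14 s=2: MISS | VC [18, 9, 10]
  [6] addr=0x3a blk=14 s=2: L1-HIT | VC [18, 9, 10]
  [7] addr=0x65 blk=25 s=1: L1-HIT | VC [18, 9, 10]
  [8] addr=0x26 blk=9 s=1: VC-HIT | VC [18, 25, 10]
  [9] addr=0x29 blk=10 s=2: VC-HIT | VC [18, 25, 14]
  [10] addr=0x27 blk=9 s=1: L1-HIT | VC [18, 25, 14]
  [11] addr=0x66 blk=25 s=1: VC-HIT | VC [18, 9, 14]

VC = [18, 9, 14]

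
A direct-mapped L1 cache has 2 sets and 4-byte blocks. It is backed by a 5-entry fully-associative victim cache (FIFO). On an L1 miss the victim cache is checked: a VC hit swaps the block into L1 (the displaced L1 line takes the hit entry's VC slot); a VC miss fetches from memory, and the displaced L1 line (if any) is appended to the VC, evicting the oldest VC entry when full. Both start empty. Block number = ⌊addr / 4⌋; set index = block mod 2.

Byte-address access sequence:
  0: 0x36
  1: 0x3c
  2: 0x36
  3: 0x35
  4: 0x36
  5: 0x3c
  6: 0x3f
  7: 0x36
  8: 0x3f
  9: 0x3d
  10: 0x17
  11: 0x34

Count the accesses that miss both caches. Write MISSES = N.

0: 0x36 (blk 13, set 1) → MISS  vc=[]
1: 0x3c (blk 15, set 1) → MISS  vc=[13]
2: 0x36 (blk 13, set 1) → VC-HIT  vc=[15]
3: 0x35 (blk 13, set 1) → L1-HIT  vc=[15]
4: 0x36 (blk 13, set 1) → L1-HIT  vc=[15]
5: 0x3c (blk 15, set 1) → VC-HIT  vc=[13]
6: 0x3f (blk 15, set 1) → L1-HIT  vc=[13]
7: 0x36 (blk 13, set 1) → VC-HIT  vc=[15]
8: 0x3f (blk 15, set 1) → VC-HIT  vc=[13]
9: 0x3d (blk 15, set 1) → L1-HIT  vc=[13]
10: 0x17 (blk 5, set 1) → MISS  vc=[13, 15]
11: 0x34 (blk 13, set 1) → VC-HIT  vc=[5, 15]

MISSES = 3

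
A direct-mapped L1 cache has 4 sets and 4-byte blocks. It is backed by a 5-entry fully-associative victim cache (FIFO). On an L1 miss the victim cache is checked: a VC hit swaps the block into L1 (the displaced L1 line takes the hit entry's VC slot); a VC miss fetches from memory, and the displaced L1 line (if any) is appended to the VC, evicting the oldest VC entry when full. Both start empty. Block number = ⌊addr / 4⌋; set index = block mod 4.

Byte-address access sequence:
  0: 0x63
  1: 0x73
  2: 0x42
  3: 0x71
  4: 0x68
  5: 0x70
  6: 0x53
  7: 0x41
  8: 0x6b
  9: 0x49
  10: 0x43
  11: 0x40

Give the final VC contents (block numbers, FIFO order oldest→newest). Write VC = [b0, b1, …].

VC = [24, 20, 28, 26]

0: 0x63 (blk 24, set 0) → MISS  vc=[]
1: 0x73 (blk 28, set 0) → MISS  vc=[24]
2: 0x42 (blk 16, set 0) → MISS  vc=[24, 28]
3: 0x71 (blk 28, set 0) → VC-HIT  vc=[24, 16]
4: 0x68 (blk 26, set 2) → MISS  vc=[24, 16]
5: 0x70 (blk 28, set 0) → L1-HIT  vc=[24, 16]
6: 0x53 (blk 20, set 0) → MISS  vc=[24, 16, 28]
7: 0x41 (blk 16, set 0) → VC-HIT  vc=[24, 20, 28]
8: 0x6b (blk 26, set 2) → L1-HIT  vc=[24, 20, 28]
9: 0x49 (blk 18, set 2) → MISS  vc=[24, 20, 28, 26]
10: 0x43 (blk 16, set 0) → L1-HIT  vc=[24, 20, 28, 26]
11: 0x40 (blk 16, set 0) → L1-HIT  vc=[24, 20, 28, 26]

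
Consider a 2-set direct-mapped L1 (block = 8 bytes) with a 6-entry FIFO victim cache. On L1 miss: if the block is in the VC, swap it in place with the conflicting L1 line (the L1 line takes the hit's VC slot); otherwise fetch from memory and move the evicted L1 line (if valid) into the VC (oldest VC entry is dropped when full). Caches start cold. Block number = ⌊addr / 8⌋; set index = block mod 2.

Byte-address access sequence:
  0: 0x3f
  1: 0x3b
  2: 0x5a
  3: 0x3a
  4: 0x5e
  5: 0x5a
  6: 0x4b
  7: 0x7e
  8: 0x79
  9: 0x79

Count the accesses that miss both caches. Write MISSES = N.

#0 0x3f→b7/s1 MISS; vc=[]
#1 0x3b→b7/s1 L1-HIT; vc=[]
#2 0x5a→b11/s1 MISS; vc=[7]
#3 0x3a→b7/s1 VC-HIT; vc=[11]
#4 0x5e→b11/s1 VC-HIT; vc=[7]
#5 0x5a→b11/s1 L1-HIT; vc=[7]
#6 0x4b→b9/s1 MISS; vc=[7,11]
#7 0x7e→b15/s1 MISS; vc=[7,11,9]
#8 0x79→b15/s1 L1-HIT; vc=[7,11,9]
#9 0x79→b15/s1 L1-HIT; vc=[7,11,9]

MISSES = 4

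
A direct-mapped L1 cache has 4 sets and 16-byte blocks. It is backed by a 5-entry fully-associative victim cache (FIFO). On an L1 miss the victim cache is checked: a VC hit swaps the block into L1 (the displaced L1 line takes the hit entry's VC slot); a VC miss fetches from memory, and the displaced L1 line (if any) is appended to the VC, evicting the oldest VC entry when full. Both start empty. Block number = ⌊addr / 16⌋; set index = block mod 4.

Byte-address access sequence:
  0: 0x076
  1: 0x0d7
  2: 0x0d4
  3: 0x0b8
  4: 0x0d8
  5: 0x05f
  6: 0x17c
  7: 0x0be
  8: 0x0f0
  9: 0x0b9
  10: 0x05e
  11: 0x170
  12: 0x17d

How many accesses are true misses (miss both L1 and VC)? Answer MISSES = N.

MISSES = 6

  [0] addr=0x76 blk=7 s=3: MISS | VC []
  [1] addr=0xd7 blk=13 s=1: MISS | VC []
  [2] addr=0xd4 blk=13 s=1: L1-HIT | VC []
  [3] addr=0xb8 blk=11 s=3: MISS | VC [7]
  [4] addr=0xd8 blk=13 s=1: L1-HIT | VC [7]
  [5] addr=0x5f blk=5 s=1: MISS | VC [7, 13]
  [6] addr=0x17c blk=23 s=3: MISS | VC [7, 13, 11]
  [7] addr=0xbe blk=11 s=3: VC-HIT | VC [7, 13, 23]
  [8] addr=0xf0 blk=15 s=3: MISS | VC [7, 13, 23, 11]
  [9] addr=0xb9 blk=11 s=3: VC-HIT | VC [7, 13, 23, 15]
  [10] addr=0x5e blk=5 s=1: L1-HIT | VC [7, 13, 23, 15]
  [11] addr=0x170 blk=23 s=3: VC-HIT | VC [7, 13, 11, 15]
  [12] addr=0x17d blk=23 s=3: L1-HIT | VC [7, 13, 11, 15]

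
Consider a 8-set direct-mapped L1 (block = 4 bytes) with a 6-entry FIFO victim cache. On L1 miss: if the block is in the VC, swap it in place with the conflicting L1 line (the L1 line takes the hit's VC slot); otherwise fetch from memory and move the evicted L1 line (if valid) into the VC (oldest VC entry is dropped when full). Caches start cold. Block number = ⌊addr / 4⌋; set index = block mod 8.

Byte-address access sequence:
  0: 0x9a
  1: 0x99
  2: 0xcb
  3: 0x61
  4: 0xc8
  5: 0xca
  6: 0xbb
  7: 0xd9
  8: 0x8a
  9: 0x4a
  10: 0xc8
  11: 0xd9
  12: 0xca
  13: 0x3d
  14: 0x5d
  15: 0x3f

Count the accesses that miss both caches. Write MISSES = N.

  [0] addr=0x9a blk=38 s=6: MISS | VC []
  [1] addr=0x99 blk=38 s=6: L1-HIT | VC []
  [2] addr=0xcb blk=50 s=2: MISS | VC []
  [3] addr=0x61 blk=24 s=0: MISS | VC []
  [4] addr=0xc8 blk=50 s=2: L1-HIT | VC []
  [5] addr=0xca blk=50 s=2: L1-HIT | VC []
  [6] addr=0xbb blk=46 s=6: MISS | VC [38]
  [7] addr=0xd9 blk=54 s=6: MISS | VC [38, 46]
  [8] addr=0x8a blk=34 s=2: MISS | VC [38, 46, 50]
  [9] addr=0x4a blk=18 s=2: MISS | VC [38, 46, 50, 34]
  [10] addr=0xc8 blk=50 s=2: VC-HIT | VC [38, 46, 18, 34]
  [11] addr=0xd9 blk=54 s=6: L1-HIT | VC [38, 46, 18, 34]
  [12] addr=0xca blk=50 s=2: L1-HIT | VC [38, 46, 18, 34]
  [13] addr=0x3d blk=15 s=7: MISS | VC [38, 46, 18, 34]
  [14] addr=0x5d blk=23 s=7: MISS | VC [38, 46, 18, 34, 15]
  [15] addr=0x3f blk=15 s=7: VC-HIT | VC [38, 46, 18, 34, 23]

MISSES = 9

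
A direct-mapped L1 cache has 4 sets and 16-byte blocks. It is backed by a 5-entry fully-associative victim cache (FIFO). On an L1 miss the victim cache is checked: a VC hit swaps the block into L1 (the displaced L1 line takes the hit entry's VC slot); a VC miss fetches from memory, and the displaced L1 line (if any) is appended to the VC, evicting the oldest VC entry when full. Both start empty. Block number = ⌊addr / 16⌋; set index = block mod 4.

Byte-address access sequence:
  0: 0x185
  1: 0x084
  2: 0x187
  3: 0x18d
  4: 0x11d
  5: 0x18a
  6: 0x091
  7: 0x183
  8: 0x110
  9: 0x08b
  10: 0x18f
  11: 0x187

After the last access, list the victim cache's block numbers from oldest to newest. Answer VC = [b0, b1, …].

0: 0x185 (blk 24, set 0) → MISS  vc=[]
1: 0x84 (blk 8, set 0) → MISS  vc=[24]
2: 0x187 (blk 24, set 0) → VC-HIT  vc=[8]
3: 0x18d (blk 24, set 0) → L1-HIT  vc=[8]
4: 0x11d (blk 17, set 1) → MISS  vc=[8]
5: 0x18a (blk 24, set 0) → L1-HIT  vc=[8]
6: 0x91 (blk 9, set 1) → MISS  vc=[8, 17]
7: 0x183 (blk 24, set 0) → L1-HIT  vc=[8, 17]
8: 0x110 (blk 17, set 1) → VC-HIT  vc=[8, 9]
9: 0x8b (blk 8, set 0) → VC-HIT  vc=[24, 9]
10: 0x18f (blk 24, set 0) → VC-HIT  vc=[8, 9]
11: 0x187 (blk 24, set 0) → L1-HIT  vc=[8, 9]

VC = [8, 9]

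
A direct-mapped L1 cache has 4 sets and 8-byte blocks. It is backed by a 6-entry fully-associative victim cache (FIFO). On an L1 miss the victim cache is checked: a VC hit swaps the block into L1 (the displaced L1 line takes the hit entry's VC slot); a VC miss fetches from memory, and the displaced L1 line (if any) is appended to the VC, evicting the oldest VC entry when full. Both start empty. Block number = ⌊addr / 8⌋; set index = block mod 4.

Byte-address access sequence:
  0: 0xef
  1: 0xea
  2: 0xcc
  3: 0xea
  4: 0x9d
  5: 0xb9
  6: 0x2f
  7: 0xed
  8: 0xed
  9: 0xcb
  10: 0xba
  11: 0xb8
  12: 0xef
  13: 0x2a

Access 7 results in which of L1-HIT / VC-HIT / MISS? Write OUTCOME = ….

#0 0xef→b29/s1 MISS; vc=[]
#1 0xea→b29/s1 L1-HIT; vc=[]
#2 0xcc→b25/s1 MISS; vc=[29]
#3 0xea→b29/s1 VC-HIT; vc=[25]
#4 0x9d→b19/s3 MISS; vc=[25]
#5 0xb9→b23/s3 MISS; vc=[25,19]
#6 0x2f→b5/s1 MISS; vc=[25,19,29]
#7 0xed→b29/s1 VC-HIT; vc=[25,19,5]
#8 0xed→b29/s1 L1-HIT; vc=[25,19,5]
#9 0xcb→b25/s1 VC-HIT; vc=[29,19,5]
#10 0xba→b23/s3 L1-HIT; vc=[29,19,5]
#11 0xb8→b23/s3 L1-HIT; vc=[29,19,5]
#12 0xef→b29/s1 VC-HIT; vc=[25,19,5]
#13 0x2a→b5/s1 VC-HIT; vc=[25,19,29]

OUTCOME = VC-HIT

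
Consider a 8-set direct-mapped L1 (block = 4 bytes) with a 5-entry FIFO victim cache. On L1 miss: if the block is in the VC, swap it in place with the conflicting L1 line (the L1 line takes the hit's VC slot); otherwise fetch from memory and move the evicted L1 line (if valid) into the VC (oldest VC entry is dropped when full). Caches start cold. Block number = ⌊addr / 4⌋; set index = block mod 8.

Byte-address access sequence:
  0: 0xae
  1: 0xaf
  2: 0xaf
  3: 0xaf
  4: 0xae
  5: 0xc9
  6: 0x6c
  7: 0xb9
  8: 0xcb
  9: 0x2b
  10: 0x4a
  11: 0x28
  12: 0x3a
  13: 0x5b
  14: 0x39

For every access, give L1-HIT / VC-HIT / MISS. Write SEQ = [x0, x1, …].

#0 0xae→b43/s3 MISS; vc=[]
#1 0xaf→b43/s3 L1-HIT; vc=[]
#2 0xaf→b43/s3 L1-HIT; vc=[]
#3 0xaf→b43/s3 L1-HIT; vc=[]
#4 0xae→b43/s3 L1-HIT; vc=[]
#5 0xc9→b50/s2 MISS; vc=[]
#6 0x6c→b27/s3 MISS; vc=[43]
#7 0xb9→b46/s6 MISS; vc=[43]
#8 0xcb→b50/s2 L1-HIT; vc=[43]
#9 0x2b→b10/s2 MISS; vc=[43,50]
#10 0x4a→b18/s2 MISS; vc=[43,50,10]
#11 0x28→b10/s2 VC-HIT; vc=[43,50,18]
#12 0x3a→b14/s6 MISS; vc=[43,50,18,46]
#13 0x5b→b22/s6 MISS; vc=[43,50,18,46,14]
#14 0x39→b14/s6 VC-HIT; vc=[43,50,18,46,22]

SEQ = [MISS, L1-HIT, L1-HIT, L1-HIT, L1-HIT, MISS, MISS, MISS, L1-HIT, MISS, MISS, VC-HIT, MISS, MISS, VC-HIT]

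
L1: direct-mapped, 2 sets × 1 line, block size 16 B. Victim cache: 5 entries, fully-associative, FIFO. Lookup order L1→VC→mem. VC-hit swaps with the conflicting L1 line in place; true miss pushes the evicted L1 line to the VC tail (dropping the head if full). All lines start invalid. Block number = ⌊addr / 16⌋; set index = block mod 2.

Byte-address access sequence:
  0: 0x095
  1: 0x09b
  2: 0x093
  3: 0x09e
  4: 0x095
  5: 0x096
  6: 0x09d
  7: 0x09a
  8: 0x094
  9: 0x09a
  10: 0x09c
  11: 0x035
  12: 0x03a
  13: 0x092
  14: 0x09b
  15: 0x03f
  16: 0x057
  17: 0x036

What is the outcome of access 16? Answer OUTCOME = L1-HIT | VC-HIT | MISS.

  [0] addr=0x95 blk=9 s=1: MISS | VC []
  [1] addr=0x9b blk=9 s=1: L1-HIT | VC []
  [2] addr=0x93 blk=9 s=1: L1-HIT | VC []
  [3] addr=0x9e blk=9 s=1: L1-HIT | VC []
  [4] addr=0x95 blk=9 s=1: L1-HIT | VC []
  [5] addr=0x96 blk=9 s=1: L1-HIT | VC []
  [6] addr=0x9d blk=9 s=1: L1-HIT | VC []
  [7] addr=0x9a blk=9 s=1: L1-HIT | VC []
  [8] addr=0x94 blk=9 s=1: L1-HIT | VC []
  [9] addr=0x9a blk=9 s=1: L1-HIT | VC []
  [10] addr=0x9c blk=9 s=1: L1-HIT | VC []
  [11] addr=0x35 blk=3 s=1: MISS | VC [9]
  [12] addr=0x3a blk=3 s=1: L1-HIT | VC [9]
  [13] addr=0x92 blk=9 s=1: VC-HIT | VC [3]
  [14] addr=0x9b blk=9 s=1: L1-HIT | VC [3]
  [15] addr=0x3f blk=3 s=1: VC-HIT | VC [9]
  [16] addr=0x57 blk=5 s=1: MISS | VC [9, 3]
  [17] addr=0x36 blk=3 s=1: VC-HIT | VC [9, 5]

OUTCOME = MISS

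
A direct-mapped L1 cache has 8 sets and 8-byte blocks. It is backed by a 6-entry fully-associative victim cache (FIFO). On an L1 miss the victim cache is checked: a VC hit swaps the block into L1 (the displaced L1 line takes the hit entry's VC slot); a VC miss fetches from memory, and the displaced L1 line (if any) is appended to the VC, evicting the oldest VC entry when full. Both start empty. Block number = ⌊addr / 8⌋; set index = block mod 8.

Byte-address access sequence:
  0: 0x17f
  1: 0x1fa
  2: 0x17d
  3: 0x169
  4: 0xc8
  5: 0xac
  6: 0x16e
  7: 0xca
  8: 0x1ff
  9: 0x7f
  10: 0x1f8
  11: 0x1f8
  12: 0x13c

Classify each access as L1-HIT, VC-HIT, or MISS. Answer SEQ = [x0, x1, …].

  [0] addr=0x17f blk=47 s=7: MISS | VC []
  [1] addr=0x1fa blk=63 s=7: MISS | VC [47]
  [2] addr=0x17d blk=47 s=7: VC-HIT | VC [63]
  [3] addr=0x169 blk=45 s=5: MISS | VC [63]
  [4] addr=0xc8 blk=25 s=1: MISS | VC [63]
  [5] addr=0xac blk=21 s=5: MISS | VC [63, 45]
  [6] addr=0x16e blk=45 s=5: VC-HIT | VC [63, 21]
  [7] addr=0xca blk=25 s=1: L1-HIT | VC [63, 21]
  [8] addr=0x1ff blk=63 s=7: VC-HIT | VC [47, 21]
  [9] addr=0x7f blk=15 s=7: MISS | VC [47, 21, 63]
  [10] addr=0x1f8 blk=63 s=7: VC-HIT | VC [47, 21, 15]
  [11] addr=0x1f8 blk=63 s=7: L1-HIT | VC [47, 21, 15]
  [12] addr=0x13c blk=39 s=7: MISS | VC [47, 21, 15, 63]

SEQ = [MISS, MISS, VC-HIT, MISS, MISS, MISS, VC-HIT, L1-HIT, VC-HIT, MISS, VC-HIT, L1-HIT, MISS]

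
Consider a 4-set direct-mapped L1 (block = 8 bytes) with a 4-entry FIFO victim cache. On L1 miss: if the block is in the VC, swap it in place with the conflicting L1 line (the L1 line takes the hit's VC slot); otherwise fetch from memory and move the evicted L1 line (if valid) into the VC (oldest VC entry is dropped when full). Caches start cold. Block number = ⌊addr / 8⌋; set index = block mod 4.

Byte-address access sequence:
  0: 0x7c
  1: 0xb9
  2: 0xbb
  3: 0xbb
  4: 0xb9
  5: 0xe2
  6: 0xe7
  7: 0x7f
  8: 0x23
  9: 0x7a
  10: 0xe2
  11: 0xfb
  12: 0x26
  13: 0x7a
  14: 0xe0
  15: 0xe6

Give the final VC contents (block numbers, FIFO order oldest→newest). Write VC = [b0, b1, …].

VC = [23, 4, 31]

#0 0x7c→b15/s3 MISS; vc=[]
#1 0xb9→b23/s3 MISS; vc=[15]
#2 0xbb→b23/s3 L1-HIT; vc=[15]
#3 0xbb→b23/s3 L1-HIT; vc=[15]
#4 0xb9→b23/s3 L1-HIT; vc=[15]
#5 0xe2→b28/s0 MISS; vc=[15]
#6 0xe7→b28/s0 L1-HIT; vc=[15]
#7 0x7f→b15/s3 VC-HIT; vc=[23]
#8 0x23→b4/s0 MISS; vc=[23,28]
#9 0x7a→b15/s3 L1-HIT; vc=[23,28]
#10 0xe2→b28/s0 VC-HIT; vc=[23,4]
#11 0xfb→b31/s3 MISS; vc=[23,4,15]
#12 0x26→b4/s0 VC-HIT; vc=[23,28,15]
#13 0x7a→b15/s3 VC-HIT; vc=[23,28,31]
#14 0xe0→b28/s0 VC-HIT; vc=[23,4,31]
#15 0xe6→b28/s0 L1-HIT; vc=[23,4,31]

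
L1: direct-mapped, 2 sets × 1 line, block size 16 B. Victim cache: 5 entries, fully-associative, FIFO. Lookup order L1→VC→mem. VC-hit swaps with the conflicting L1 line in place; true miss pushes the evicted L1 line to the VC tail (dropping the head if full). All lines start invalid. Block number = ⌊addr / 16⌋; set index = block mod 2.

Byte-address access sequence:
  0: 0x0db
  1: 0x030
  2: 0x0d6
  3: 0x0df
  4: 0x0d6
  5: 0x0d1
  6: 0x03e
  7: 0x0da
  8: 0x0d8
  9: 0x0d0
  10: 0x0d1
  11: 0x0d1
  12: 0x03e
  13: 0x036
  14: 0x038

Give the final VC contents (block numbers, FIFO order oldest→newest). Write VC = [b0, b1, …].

VC = [13]

#0 0xdb→b13/s1 MISS; vc=[]
#1 0x30→b3/s1 MISS; vc=[13]
#2 0xd6→b13/s1 VC-HIT; vc=[3]
#3 0xdf→b13/s1 L1-HIT; vc=[3]
#4 0xd6→b13/s1 L1-HIT; vc=[3]
#5 0xd1→b13/s1 L1-HIT; vc=[3]
#6 0x3e→b3/s1 VC-HIT; vc=[13]
#7 0xda→b13/s1 VC-HIT; vc=[3]
#8 0xd8→b13/s1 L1-HIT; vc=[3]
#9 0xd0→b13/s1 L1-HIT; vc=[3]
#10 0xd1→b13/s1 L1-HIT; vc=[3]
#11 0xd1→b13/s1 L1-HIT; vc=[3]
#12 0x3e→b3/s1 VC-HIT; vc=[13]
#13 0x36→b3/s1 L1-HIT; vc=[13]
#14 0x38→b3/s1 L1-HIT; vc=[13]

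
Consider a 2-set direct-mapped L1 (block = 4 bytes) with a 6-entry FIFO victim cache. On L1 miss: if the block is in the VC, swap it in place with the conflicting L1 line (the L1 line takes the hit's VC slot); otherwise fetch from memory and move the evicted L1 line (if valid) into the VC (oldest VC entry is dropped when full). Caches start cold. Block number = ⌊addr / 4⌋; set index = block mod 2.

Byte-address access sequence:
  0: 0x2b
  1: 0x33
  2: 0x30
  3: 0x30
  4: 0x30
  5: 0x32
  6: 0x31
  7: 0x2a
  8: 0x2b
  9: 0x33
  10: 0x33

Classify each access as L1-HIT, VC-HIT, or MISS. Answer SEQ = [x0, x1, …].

SEQ = [MISS, MISS, L1-HIT, L1-HIT, L1-HIT, L1-HIT, L1-HIT, VC-HIT, L1-HIT, VC-HIT, L1-HIT]

0: 0x2b (blk 10, set 0) → MISS  vc=[]
1: 0x33 (blk 12, set 0) → MISS  vc=[10]
2: 0x30 (blk 12, set 0) → L1-HIT  vc=[10]
3: 0x30 (blk 12, set 0) → L1-HIT  vc=[10]
4: 0x30 (blk 12, set 0) → L1-HIT  vc=[10]
5: 0x32 (blk 12, set 0) → L1-HIT  vc=[10]
6: 0x31 (blk 12, set 0) → L1-HIT  vc=[10]
7: 0x2a (blk 10, set 0) → VC-HIT  vc=[12]
8: 0x2b (blk 10, set 0) → L1-HIT  vc=[12]
9: 0x33 (blk 12, set 0) → VC-HIT  vc=[10]
10: 0x33 (blk 12, set 0) → L1-HIT  vc=[10]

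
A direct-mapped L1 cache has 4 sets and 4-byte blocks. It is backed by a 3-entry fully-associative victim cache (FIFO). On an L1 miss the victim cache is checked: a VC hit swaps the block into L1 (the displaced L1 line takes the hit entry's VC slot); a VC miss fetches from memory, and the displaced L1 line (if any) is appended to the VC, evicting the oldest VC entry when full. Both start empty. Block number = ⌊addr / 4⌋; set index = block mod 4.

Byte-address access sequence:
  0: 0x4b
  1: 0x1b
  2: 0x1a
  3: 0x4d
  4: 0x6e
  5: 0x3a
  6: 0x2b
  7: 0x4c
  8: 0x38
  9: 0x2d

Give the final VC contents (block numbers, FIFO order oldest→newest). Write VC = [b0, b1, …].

VC = [6, 10, 19]

  [0] addr=0x4b blk=18 s=2: MISS | VC []
  [1] addr=0x1b blk=6 s=2: MISS | VC [18]
  [2] addr=0x1a blk=6 s=2: L1-HIT | VC [18]
  [3] addr=0x4d blk=19 s=3: MISS | VC [18]
  [4] addr=0x6e blk=27 s=3: MISS | VC [18, 19]
  [5] addr=0x3a blk=14 s=2: MISS | VC [18, 19, 6]
  [6] addr=0x2b blk=10 s=2: MISS | VC [19, 6, 14]
  [7] addr=0x4c blk=19 s=3: VC-HIT | VC [27, 6, 14]
  [8] addr=0x38 blk=14 s=2: VC-HIT | VC [27, 6, 10]
  [9] addr=0x2d blk=11 s=3: MISS | VC [6, 10, 19]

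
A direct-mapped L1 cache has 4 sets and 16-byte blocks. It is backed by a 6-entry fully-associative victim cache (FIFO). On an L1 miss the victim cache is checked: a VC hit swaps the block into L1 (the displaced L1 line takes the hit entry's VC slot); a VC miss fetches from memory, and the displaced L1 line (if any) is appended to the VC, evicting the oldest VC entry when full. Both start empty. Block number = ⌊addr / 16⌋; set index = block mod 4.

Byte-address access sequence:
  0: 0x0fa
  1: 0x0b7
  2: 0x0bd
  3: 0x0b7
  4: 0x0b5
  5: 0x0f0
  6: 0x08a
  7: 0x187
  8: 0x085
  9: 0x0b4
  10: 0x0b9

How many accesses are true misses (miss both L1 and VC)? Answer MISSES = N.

MISSES = 4

0: 0xfa (blk 15, set 3) → MISS  vc=[]
1: 0xb7 (blk 11, set 3) → MISS  vc=[15]
2: 0xbd (blk 11, set 3) → L1-HIT  vc=[15]
3: 0xb7 (blk 11, set 3) → L1-HIT  vc=[15]
4: 0xb5 (blk 11, set 3) → L1-HIT  vc=[15]
5: 0xf0 (blk 15, set 3) → VC-HIT  vc=[11]
6: 0x8a (blk 8, set 0) → MISS  vc=[11]
7: 0x187 (blk 24, set 0) → MISS  vc=[11, 8]
8: 0x85 (blk 8, set 0) → VC-HIT  vc=[11, 24]
9: 0xb4 (blk 11, set 3) → VC-HIT  vc=[15, 24]
10: 0xb9 (blk 11, set 3) → L1-HIT  vc=[15, 24]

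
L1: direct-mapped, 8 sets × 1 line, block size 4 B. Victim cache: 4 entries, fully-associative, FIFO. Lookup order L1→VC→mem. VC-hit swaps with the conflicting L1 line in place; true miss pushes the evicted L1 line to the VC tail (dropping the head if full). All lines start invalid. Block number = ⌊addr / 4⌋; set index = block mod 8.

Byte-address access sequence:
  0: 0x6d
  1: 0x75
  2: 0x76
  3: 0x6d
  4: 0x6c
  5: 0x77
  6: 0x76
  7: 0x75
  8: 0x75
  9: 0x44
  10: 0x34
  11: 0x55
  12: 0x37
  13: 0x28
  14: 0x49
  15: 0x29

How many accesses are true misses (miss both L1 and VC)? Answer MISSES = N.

MISSES = 7

#0 0x6d→b27/s3 MISS; vc=[]
#1 0x75→b29/s5 MISS; vc=[]
#2 0x76→b29/s5 L1-HIT; vc=[]
#3 0x6d→b27/s3 L1-HIT; vc=[]
#4 0x6c→b27/s3 L1-HIT; vc=[]
#5 0x77→b29/s5 L1-HIT; vc=[]
#6 0x76→b29/s5 L1-HIT; vc=[]
#7 0x75→b29/s5 L1-HIT; vc=[]
#8 0x75→b29/s5 L1-HIT; vc=[]
#9 0x44→b17/s1 MISS; vc=[]
#10 0x34→b13/s5 MISS; vc=[29]
#11 0x55→b21/s5 MISS; vc=[29,13]
#12 0x37→b13/s5 VC-HIT; vc=[29,21]
#13 0x28→b10/s2 MISS; vc=[29,21]
#14 0x49→b18/s2 MISS; vc=[29,21,10]
#15 0x29→b10/s2 VC-HIT; vc=[29,21,18]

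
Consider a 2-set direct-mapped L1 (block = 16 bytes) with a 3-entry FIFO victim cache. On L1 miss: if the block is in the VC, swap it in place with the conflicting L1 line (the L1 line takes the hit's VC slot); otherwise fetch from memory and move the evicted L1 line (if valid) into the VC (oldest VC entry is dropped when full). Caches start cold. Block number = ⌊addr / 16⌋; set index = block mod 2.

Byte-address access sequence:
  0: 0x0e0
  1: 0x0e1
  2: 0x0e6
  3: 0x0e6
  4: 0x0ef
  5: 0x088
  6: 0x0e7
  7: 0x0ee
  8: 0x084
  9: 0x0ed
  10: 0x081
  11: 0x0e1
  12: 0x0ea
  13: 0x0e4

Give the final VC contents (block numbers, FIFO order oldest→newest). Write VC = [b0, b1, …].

#0 0xe0→b14/s0 MISS; vc=[]
#1 0xe1→b14/s0 L1-HIT; vc=[]
#2 0xe6→b14/s0 L1-HIT; vc=[]
#3 0xe6→b14/s0 L1-HIT; vc=[]
#4 0xef→b14/s0 L1-HIT; vc=[]
#5 0x88→b8/s0 MISS; vc=[14]
#6 0xe7→b14/s0 VC-HIT; vc=[8]
#7 0xee→b14/s0 L1-HIT; vc=[8]
#8 0x84→b8/s0 VC-HIT; vc=[14]
#9 0xed→b14/s0 VC-HIT; vc=[8]
#10 0x81→b8/s0 VC-HIT; vc=[14]
#11 0xe1→b14/s0 VC-HIT; vc=[8]
#12 0xea→b14/s0 L1-HIT; vc=[8]
#13 0xe4→b14/s0 L1-HIT; vc=[8]

VC = [8]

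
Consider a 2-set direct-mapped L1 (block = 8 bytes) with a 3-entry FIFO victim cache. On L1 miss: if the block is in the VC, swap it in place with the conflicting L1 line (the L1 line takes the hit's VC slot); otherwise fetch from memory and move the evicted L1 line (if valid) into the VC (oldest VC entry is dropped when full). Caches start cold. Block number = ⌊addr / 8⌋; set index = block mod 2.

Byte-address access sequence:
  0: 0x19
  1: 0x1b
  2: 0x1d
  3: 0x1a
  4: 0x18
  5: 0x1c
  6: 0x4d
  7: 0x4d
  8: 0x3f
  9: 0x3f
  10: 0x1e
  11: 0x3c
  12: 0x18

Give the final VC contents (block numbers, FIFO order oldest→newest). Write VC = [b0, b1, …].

VC = [7, 9]

#0 0x19→b3/s1 MISS; vc=[]
#1 0x1b→b3/s1 L1-HIT; vc=[]
#2 0x1d→b3/s1 L1-HIT; vc=[]
#3 0x1a→b3/s1 L1-HIT; vc=[]
#4 0x18→b3/s1 L1-HIT; vc=[]
#5 0x1c→b3/s1 L1-HIT; vc=[]
#6 0x4d→b9/s1 MISS; vc=[3]
#7 0x4d→b9/s1 L1-HIT; vc=[3]
#8 0x3f→b7/s1 MISS; vc=[3,9]
#9 0x3f→b7/s1 L1-HIT; vc=[3,9]
#10 0x1e→b3/s1 VC-HIT; vc=[7,9]
#11 0x3c→b7/s1 VC-HIT; vc=[3,9]
#12 0x18→b3/s1 VC-HIT; vc=[7,9]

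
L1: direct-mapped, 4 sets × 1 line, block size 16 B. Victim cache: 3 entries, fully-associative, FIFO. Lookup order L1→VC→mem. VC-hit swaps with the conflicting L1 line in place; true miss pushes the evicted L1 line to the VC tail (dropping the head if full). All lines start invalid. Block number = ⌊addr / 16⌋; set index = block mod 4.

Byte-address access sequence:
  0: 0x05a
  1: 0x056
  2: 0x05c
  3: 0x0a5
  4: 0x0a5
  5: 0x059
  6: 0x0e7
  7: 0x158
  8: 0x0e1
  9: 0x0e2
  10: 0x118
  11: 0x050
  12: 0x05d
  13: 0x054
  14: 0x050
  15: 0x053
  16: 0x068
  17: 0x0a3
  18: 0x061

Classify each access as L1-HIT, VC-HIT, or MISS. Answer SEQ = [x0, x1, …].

0: 0x5a (blk 5, set 1) → MISS  vc=[]
1: 0x56 (blk 5, set 1) → L1-HIT  vc=[]
2: 0x5c (blk 5, set 1) → L1-HIT  vc=[]
3: 0xa5 (blk 10, set 2) → MISS  vc=[]
4: 0xa5 (blk 10, set 2) → L1-HIT  vc=[]
5: 0x59 (blk 5, set 1) → L1-HIT  vc=[]
6: 0xe7 (blk 14, set 2) → MISS  vc=[10]
7: 0x158 (blk 21, set 1) → MISS  vc=[10, 5]
8: 0xe1 (blk 14, set 2) → L1-HIT  vc=[10, 5]
9: 0xe2 (blk 14, set 2) → L1-HIT  vc=[10, 5]
10: 0x118 (blk 17, set 1) → MISS  vc=[10, 5, 21]
11: 0x50 (blk 5, set 1) → VC-HIT  vc=[10, 17, 21]
12: 0x5d (blk 5, set 1) → L1-HIT  vc=[10, 17, 21]
13: 0x54 (blk 5, set 1) → L1-HIT  vc=[10, 17, 21]
14: 0x50 (blk 5, set 1) → L1-HIT  vc=[10, 17, 21]
15: 0x53 (blk 5, set 1) → L1-HIT  vc=[10, 17, 21]
16: 0x68 (blk 6, set 2) → MISS  vc=[17, 21, 14]
17: 0xa3 (blk 10, set 2) → MISS  vc=[21, 14, 6]
18: 0x61 (blk 6, set 2) → VC-HIT  vc=[21, 14, 10]

SEQ = [MISS, L1-HIT, L1-HIT, MISS, L1-HIT, L1-HIT, MISS, MISS, L1-HIT, L1-HIT, MISS, VC-HIT, L1-HIT, L1-HIT, L1-HIT, L1-HIT, MISS, MISS, VC-HIT]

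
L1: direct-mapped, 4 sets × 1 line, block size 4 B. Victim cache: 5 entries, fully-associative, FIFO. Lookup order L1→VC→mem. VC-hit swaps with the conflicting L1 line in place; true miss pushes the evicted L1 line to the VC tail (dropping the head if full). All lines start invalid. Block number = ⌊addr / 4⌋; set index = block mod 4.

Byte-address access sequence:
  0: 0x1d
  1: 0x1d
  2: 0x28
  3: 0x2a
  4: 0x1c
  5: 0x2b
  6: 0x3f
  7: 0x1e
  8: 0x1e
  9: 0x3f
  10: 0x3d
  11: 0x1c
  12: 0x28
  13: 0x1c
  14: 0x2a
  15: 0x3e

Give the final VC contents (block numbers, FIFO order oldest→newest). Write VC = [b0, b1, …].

0: 0x1d (blk 7, set 3) → MISS  vc=[]
1: 0x1d (blk 7, set 3) → L1-HIT  vc=[]
2: 0x28 (blk 10, set 2) → MISS  vc=[]
3: 0x2a (blk 10, set 2) → L1-HIT  vc=[]
4: 0x1c (blk 7, set 3) → L1-HIT  vc=[]
5: 0x2b (blk 10, set 2) → L1-HIT  vc=[]
6: 0x3f (blk 15, set 3) → MISS  vc=[7]
7: 0x1e (blk 7, set 3) → VC-HIT  vc=[15]
8: 0x1e (blk 7, set 3) → L1-HIT  vc=[15]
9: 0x3f (blk 15, set 3) → VC-HIT  vc=[7]
10: 0x3d (blk 15, set 3) → L1-HIT  vc=[7]
11: 0x1c (blk 7, set 3) → VC-HIT  vc=[15]
12: 0x28 (blk 10, set 2) → L1-HIT  vc=[15]
13: 0x1c (blk 7, set 3) → L1-HIT  vc=[15]
14: 0x2a (blk 10, set 2) → L1-HIT  vc=[15]
15: 0x3e (blk 15, set 3) → VC-HIT  vc=[7]

VC = [7]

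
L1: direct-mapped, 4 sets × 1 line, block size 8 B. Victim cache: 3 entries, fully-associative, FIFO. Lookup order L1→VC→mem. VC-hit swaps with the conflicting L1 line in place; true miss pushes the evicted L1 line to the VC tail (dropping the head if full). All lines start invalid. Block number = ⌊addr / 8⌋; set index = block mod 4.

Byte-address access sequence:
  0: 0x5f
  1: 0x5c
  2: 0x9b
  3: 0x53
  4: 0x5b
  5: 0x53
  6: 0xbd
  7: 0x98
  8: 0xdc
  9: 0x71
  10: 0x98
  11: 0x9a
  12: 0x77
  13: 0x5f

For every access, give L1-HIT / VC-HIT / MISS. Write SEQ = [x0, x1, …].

0: 0x5f (blk 11, set 3) → MISS  vc=[]
1: 0x5c (blk 11, set 3) → L1-HIT  vc=[]
2: 0x9b (blk 19, set 3) → MISS  vc=[11]
3: 0x53 (blk 10, set 2) → MISS  vc=[11]
4: 0x5b (blk 11, set 3) → VC-HIT  vc=[19]
5: 0x53 (blk 10, set 2) → L1-HIT  vc=[19]
6: 0xbd (blk 23, set 3) → MISS  vc=[19, 11]
7: 0x98 (blk 19, set 3) → VC-HIT  vc=[23, 11]
8: 0xdc (blk 27, set 3) → MISS  vc=[23, 11, 19]
9: 0x71 (blk 14, set 2) → MISS  vc=[11, 19, 10]
10: 0x98 (blk 19, set 3) → VC-HIT  vc=[11, 27, 10]
11: 0x9a (blk 19, set 3) → L1-HIT  vc=[11, 27, 10]
12: 0x77 (blk 14, set 2) → L1-HIT  vc=[11, 27, 10]
13: 0x5f (blk 11, set 3) → VC-HIT  vc=[19, 27, 10]

SEQ = [MISS, L1-HIT, MISS, MISS, VC-HIT, L1-HIT, MISS, VC-HIT, MISS, MISS, VC-HIT, L1-HIT, L1-HIT, VC-HIT]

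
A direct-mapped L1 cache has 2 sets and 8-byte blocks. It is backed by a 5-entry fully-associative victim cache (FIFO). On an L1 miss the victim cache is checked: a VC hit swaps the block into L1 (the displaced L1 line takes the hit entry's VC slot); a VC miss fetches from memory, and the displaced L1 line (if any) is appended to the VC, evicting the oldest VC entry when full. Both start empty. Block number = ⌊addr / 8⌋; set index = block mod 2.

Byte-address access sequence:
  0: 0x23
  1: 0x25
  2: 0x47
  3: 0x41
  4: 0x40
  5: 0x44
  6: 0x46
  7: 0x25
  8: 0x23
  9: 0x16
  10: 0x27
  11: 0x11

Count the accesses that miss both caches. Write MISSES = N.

MISSES = 3

0: 0x23 (blk 4, set 0) → MISS  vc=[]
1: 0x25 (blk 4, set 0) → L1-HIT  vc=[]
2: 0x47 (blk 8, set 0) → MISS  vc=[4]
3: 0x41 (blk 8, set 0) → L1-HIT  vc=[4]
4: 0x40 (blk 8, set 0) → L1-HIT  vc=[4]
5: 0x44 (blk 8, set 0) → L1-HIT  vc=[4]
6: 0x46 (blk 8, set 0) → L1-HIT  vc=[4]
7: 0x25 (blk 4, set 0) → VC-HIT  vc=[8]
8: 0x23 (blk 4, set 0) → L1-HIT  vc=[8]
9: 0x16 (blk 2, set 0) → MISS  vc=[8, 4]
10: 0x27 (blk 4, set 0) → VC-HIT  vc=[8, 2]
11: 0x11 (blk 2, set 0) → VC-HIT  vc=[8, 4]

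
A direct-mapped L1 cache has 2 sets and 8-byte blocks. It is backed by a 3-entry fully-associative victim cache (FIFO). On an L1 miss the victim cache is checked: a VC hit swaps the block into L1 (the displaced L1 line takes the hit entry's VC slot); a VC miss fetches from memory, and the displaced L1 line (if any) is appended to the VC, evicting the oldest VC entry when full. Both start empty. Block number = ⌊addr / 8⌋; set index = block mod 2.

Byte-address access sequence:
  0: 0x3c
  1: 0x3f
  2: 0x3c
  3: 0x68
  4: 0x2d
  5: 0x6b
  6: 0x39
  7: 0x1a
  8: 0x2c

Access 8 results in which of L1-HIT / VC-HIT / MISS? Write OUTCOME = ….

#0 0x3c→b7/s1 MISS; vc=[]
#1 0x3f→b7/s1 L1-HIT; vc=[]
#2 0x3c→b7/s1 L1-HIT; vc=[]
#3 0x68→b13/s1 MISS; vc=[7]
#4 0x2d→b5/s1 MISS; vc=[7,13]
#5 0x6b→b13/s1 VC-HIT; vc=[7,5]
#6 0x39→b7/s1 VC-HIT; vc=[13,5]
#7 0x1a→b3/s1 MISS; vc=[13,5,7]
#8 0x2c→b5/s1 VC-HIT; vc=[13,3,7]

OUTCOME = VC-HIT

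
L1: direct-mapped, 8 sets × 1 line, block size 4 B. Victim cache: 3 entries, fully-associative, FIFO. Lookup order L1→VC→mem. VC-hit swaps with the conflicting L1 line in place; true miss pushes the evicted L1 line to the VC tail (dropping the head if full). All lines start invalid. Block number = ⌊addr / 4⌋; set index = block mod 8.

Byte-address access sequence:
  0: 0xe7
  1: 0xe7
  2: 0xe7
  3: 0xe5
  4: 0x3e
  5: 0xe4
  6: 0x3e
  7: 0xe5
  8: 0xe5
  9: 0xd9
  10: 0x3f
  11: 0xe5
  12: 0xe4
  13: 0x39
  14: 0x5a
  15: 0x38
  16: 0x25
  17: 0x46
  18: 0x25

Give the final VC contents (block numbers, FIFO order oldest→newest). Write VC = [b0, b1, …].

VC = [22, 57, 17]

  [0] addr=0xe7 blk=57 s=1: MISS | VC []
  [1] addr=0xe7 blk=57 s=1: L1-HIT | VC []
  [2] addr=0xe7 blk=57 s=1: L1-HIT | VC []
  [3] addr=0xe5 blk=57 s=1: L1-HIT | VC []
  [4] addr=0x3e blk=15 s=7: MISS | VC []
  [5] addr=0xe4 blk=57 s=1: L1-HIT | VC []
  [6] addr=0x3e blk=15 s=7: L1-HIT | VC []
  [7] addr=0xe5 blk=57 s=1: L1-HIT | VC []
  [8] addr=0xe5 blk=57 s=1: L1-HIT | VC []
  [9] addr=0xd9 blk=54 s=6: MISS | VC []
  [10] addr=0x3f blk=15 s=7: L1-HIT | VC []
  [11] addr=0xe5 blk=57 s=1: L1-HIT | VC []
  [12] addr=0xe4 blk=57 s=1: L1-HIT | VC []
  [13] addr=0x39 blk=14 s=6: MISS | VC [54]
  [14] addr=0x5a blk=22 s=6: MISS | VC [54, 14]
  [15] addr=0x38 blk=14 s=6: VC-HIT | VC [54, 22]
  [16] addr=0x25 blk=9 s=1: MISS | VC [54, 22, 57]
  [17] addr=0x46 blk=17 s=1: MISS | VC [22, 57, 9]
  [18] addr=0x25 blk=9 s=1: VC-HIT | VC [22, 57, 17]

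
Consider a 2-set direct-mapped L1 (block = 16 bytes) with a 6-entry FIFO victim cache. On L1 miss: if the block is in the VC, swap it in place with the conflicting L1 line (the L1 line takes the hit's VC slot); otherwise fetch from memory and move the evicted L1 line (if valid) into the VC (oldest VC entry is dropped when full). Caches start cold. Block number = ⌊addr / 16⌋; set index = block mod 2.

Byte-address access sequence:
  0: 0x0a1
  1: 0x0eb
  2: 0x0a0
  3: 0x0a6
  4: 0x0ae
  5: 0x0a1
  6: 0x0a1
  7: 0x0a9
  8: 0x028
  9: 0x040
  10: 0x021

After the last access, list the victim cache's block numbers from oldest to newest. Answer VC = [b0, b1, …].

#0 0xa1→b10/s0 MISS; vc=[]
#1 0xeb→b14/s0 MISS; vc=[10]
#2 0xa0→b10/s0 VC-HIT; vc=[14]
#3 0xa6→b10/s0 L1-HIT; vc=[14]
#4 0xae→b10/s0 L1-HIT; vc=[14]
#5 0xa1→b10/s0 L1-HIT; vc=[14]
#6 0xa1→b10/s0 L1-HIT; vc=[14]
#7 0xa9→b10/s0 L1-HIT; vc=[14]
#8 0x28→b2/s0 MISS; vc=[14,10]
#9 0x40→b4/s0 MISS; vc=[14,10,2]
#10 0x21→b2/s0 VC-HIT; vc=[14,10,4]

VC = [14, 10, 4]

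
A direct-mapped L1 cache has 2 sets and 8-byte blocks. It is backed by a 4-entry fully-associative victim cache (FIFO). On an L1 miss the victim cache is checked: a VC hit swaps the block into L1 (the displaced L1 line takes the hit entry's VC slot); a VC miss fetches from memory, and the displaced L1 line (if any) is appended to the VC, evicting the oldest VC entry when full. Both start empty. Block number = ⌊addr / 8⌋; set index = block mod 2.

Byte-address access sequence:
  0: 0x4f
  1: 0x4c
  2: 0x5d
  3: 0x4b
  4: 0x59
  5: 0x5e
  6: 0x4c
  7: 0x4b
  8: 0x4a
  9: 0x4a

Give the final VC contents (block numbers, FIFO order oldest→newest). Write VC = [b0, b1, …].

#0 0x4f→b9/s1 MISS; vc=[]
#1 0x4c→b9/s1 L1-HIT; vc=[]
#2 0x5d→b11/s1 MISS; vc=[9]
#3 0x4b→b9/s1 VC-HIT; vc=[11]
#4 0x59→b11/s1 VC-HIT; vc=[9]
#5 0x5e→b11/s1 L1-HIT; vc=[9]
#6 0x4c→b9/s1 VC-HIT; vc=[11]
#7 0x4b→b9/s1 L1-HIT; vc=[11]
#8 0x4a→b9/s1 L1-HIT; vc=[11]
#9 0x4a→b9/s1 L1-HIT; vc=[11]

VC = [11]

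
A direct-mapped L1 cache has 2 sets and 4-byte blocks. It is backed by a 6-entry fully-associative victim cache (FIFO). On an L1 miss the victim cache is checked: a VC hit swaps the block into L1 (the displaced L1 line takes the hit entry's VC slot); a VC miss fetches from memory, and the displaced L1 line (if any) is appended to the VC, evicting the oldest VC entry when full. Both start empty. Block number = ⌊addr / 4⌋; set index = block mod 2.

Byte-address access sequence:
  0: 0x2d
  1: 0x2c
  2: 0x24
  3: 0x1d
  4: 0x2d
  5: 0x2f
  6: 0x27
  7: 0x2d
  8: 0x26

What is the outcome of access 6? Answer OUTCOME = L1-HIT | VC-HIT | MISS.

0: 0x2d (blk 11, set 1) → MISS  vc=[]
1: 0x2c (blk 11, set 1) → L1-HIT  vc=[]
2: 0x24 (blk 9, set 1) → MISS  vc=[11]
3: 0x1d (blk 7, set 1) → MISS  vc=[11, 9]
4: 0x2d (blk 11, set 1) → VC-HIT  vc=[7, 9]
5: 0x2f (blk 11, set 1) → L1-HIT  vc=[7, 9]
6: 0x27 (blk 9, set 1) → VC-HIT  vc=[7, 11]
7: 0x2d (blk 11, set 1) → VC-HIT  vc=[7, 9]
8: 0x26 (blk 9, set 1) → VC-HIT  vc=[7, 11]

OUTCOME = VC-HIT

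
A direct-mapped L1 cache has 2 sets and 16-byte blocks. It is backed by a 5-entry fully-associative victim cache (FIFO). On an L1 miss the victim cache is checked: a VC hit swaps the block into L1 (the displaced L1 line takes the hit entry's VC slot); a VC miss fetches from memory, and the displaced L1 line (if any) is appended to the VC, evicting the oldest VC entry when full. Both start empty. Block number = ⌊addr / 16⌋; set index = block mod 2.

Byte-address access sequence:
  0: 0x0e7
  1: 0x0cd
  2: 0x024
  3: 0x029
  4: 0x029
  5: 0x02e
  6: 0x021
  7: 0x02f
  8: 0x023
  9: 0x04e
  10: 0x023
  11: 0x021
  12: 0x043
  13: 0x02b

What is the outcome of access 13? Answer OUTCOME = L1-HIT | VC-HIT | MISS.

  [0] addr=0xe7 blk=14 s=0: MISS | VC []
  [1] addr=0xcd blk=12 s=0: MISS | VC [14]
  [2] addr=0x24 blk=2 s=0: MISS | VC [14, 12]
  [3] addr=0x29 blk=2 s=0: L1-HIT | VC [14, 12]
  [4] addr=0x29 blk=2 s=0: L1-HIT | VC [14, 12]
  [5] addr=0x2e blk=2 s=0: L1-HIT | VC [14, 12]
  [6] addr=0x21 blk=2 s=0: L1-HIT | VC [14, 12]
  [7] addr=0x2f blk=2 s=0: L1-HIT | VC [14, 12]
  [8] addr=0x23 blk=2 s=0: L1-HIT | VC [14, 12]
  [9] addr=0x4e blk=4 s=0: MISS | VC [14, 12, 2]
  [10] addr=0x23 blk=2 s=0: VC-HIT | VC [14, 12, 4]
  [11] addr=0x21 blk=2 s=0: L1-HIT | VC [14, 12, 4]
  [12] addr=0x43 blk=4 s=0: VC-HIT | VC [14, 12, 2]
  [13] addr=0x2b blk=2 s=0: VC-HIT | VC [14, 12, 4]

OUTCOME = VC-HIT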